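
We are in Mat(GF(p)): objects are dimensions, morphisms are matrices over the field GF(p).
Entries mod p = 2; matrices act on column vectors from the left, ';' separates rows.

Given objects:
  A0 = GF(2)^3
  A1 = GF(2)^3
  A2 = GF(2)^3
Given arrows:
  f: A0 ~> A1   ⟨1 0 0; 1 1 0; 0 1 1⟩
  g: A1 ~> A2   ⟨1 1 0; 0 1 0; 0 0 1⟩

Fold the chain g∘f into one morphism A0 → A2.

  e0=[1,0,0] f~>[1,1,0] g~>[0,1,0]
  e1=[0,1,0] f~>[0,1,1] g~>[1,1,1]
  e2=[0,0,1] f~>[0,0,1] g~>[0,0,1]
composite: ⟨0 1 0; 1 1 0; 0 1 1⟩

Answer: ⟨0 1 0; 1 1 0; 0 1 1⟩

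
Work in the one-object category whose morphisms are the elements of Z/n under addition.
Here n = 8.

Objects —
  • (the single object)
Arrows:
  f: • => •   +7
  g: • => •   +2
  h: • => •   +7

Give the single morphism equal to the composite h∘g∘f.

Answer: +0

Work:
  0 +7≡7 +2≡1 +7≡0  (mod 8)
result: +0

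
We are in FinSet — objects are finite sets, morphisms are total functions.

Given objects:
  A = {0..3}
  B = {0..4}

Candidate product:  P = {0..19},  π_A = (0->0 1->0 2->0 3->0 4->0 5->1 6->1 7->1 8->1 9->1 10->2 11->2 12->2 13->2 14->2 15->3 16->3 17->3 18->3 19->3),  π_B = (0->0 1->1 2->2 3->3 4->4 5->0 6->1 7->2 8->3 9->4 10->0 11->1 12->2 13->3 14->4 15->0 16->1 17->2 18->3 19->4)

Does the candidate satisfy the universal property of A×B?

Answer: VALID PRODUCT

Work:
|A|·|B| = 4·5 = 20;  |P| = 20
Check the pairing map k ↦ (π_A(k), π_B(k)):
  0 -> (0,0)
  1 -> (0,1)
  2 -> (0,2)
  3 -> (0,3)
  4 -> (0,4)
  5 -> (1,0)
  6 -> (1,1)
  7 -> (1,2)
  8 -> (1,3)
  9 -> (1,4)
  10 -> (2,0)
  11 -> (2,1)
  12 -> (2,2)
  13 -> (2,3)
  14 -> (2,4)
  15 -> (3,0)
  16 -> (3,1)
  17 -> (3,2)
  18 -> (3,3)
  19 -> (3,4)
distinct pairs in image: 20 / 20 needed
  → bijection onto A×B; projections well-typed.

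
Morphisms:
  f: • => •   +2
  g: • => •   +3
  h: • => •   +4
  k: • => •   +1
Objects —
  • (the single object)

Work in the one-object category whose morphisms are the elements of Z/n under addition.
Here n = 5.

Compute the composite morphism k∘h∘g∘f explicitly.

  0 +2≡2 +3≡0 +4≡4 +1≡0  (mod 5)
result: +0

Answer: +0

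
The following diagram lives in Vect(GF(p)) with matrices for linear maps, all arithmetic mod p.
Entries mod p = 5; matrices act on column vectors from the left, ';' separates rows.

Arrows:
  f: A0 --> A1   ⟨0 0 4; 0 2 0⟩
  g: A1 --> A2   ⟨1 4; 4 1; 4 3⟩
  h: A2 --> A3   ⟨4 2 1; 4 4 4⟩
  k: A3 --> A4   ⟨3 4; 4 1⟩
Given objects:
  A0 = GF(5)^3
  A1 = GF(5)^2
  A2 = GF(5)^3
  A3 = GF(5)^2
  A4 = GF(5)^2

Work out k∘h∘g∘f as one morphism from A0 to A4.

  e0=[1,0,0] f-->[0,0] g-->[0,0,0] h-->[0,0] k-->[0,0]
  e1=[0,1,0] f-->[0,2] g-->[3,2,1] h-->[2,4] k-->[2,2]
  e2=[0,0,1] f-->[4,0] g-->[4,1,1] h-->[4,4] k-->[3,0]
result: ⟨0 2 3; 0 2 0⟩

Answer: ⟨0 2 3; 0 2 0⟩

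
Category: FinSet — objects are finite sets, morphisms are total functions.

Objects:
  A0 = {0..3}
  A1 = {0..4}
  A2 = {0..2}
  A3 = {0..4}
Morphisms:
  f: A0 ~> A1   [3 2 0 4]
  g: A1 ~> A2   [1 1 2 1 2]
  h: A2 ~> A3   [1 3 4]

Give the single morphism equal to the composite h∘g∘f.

  0 f~>3 g~>1 h~>3
  1 f~>2 g~>2 h~>4
  2 f~>0 g~>1 h~>3
  3 f~>4 g~>2 h~>4
⟦path⟧: [3 4 3 4]

Answer: [3 4 3 4]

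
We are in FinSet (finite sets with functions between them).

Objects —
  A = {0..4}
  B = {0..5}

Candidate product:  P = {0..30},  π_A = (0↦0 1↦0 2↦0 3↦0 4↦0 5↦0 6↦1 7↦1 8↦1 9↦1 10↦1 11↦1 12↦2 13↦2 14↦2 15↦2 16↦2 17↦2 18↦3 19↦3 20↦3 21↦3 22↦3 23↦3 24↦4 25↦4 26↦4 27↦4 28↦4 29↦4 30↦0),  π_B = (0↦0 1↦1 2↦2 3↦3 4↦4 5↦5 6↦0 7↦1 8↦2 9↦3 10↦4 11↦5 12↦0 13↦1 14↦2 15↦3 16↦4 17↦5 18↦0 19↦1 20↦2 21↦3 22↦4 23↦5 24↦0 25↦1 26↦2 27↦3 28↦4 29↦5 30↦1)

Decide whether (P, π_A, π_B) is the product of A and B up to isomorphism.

Answer: NOT A VALID PRODUCT — |P|=31 ≠ |A|·|B|=30

Work:
|A|·|B| = 5·6 = 30;  |P| = 31
  → cardinalities differ; no bijection possible.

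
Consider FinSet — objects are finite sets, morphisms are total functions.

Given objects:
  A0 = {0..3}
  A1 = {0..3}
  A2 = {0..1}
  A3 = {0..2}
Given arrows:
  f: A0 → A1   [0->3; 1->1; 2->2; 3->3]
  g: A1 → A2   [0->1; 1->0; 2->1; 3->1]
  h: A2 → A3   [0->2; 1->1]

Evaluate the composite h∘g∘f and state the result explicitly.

  0 f→3 g→1 h→1
  1 f→1 g→0 h→2
  2 f→2 g→1 h→1
  3 f→3 g→1 h→1
⟦path⟧: [0->1; 1->2; 2->1; 3->1]

Answer: [0->1; 1->2; 2->1; 3->1]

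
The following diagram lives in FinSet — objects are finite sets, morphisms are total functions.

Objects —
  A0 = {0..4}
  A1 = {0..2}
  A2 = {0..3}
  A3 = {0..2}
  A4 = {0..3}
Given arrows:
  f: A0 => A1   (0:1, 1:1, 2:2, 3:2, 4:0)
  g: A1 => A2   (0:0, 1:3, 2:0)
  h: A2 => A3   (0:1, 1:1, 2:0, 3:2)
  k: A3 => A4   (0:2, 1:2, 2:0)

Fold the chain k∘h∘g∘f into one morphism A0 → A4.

  0 f=>1 g=>3 h=>2 k=>0
  1 f=>1 g=>3 h=>2 k=>0
  2 f=>2 g=>0 h=>1 k=>2
  3 f=>2 g=>0 h=>1 k=>2
  4 f=>0 g=>0 h=>1 k=>2
composite: (0:0, 1:0, 2:2, 3:2, 4:2)

Answer: (0:0, 1:0, 2:2, 3:2, 4:2)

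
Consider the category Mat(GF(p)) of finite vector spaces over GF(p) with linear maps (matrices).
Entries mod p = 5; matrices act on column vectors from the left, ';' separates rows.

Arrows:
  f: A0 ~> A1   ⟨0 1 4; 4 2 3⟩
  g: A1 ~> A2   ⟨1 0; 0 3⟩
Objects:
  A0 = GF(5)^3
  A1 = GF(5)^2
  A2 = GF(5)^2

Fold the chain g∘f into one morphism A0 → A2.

Answer: ⟨0 1 4; 2 1 4⟩

Trace:
  e0=[1,0,0] f~>[0,4] g~>[0,2]
  e1=[0,1,0] f~>[1,2] g~>[1,1]
  e2=[0,0,1] f~>[4,3] g~>[4,4]
⟦path⟧: ⟨0 1 4; 2 1 4⟩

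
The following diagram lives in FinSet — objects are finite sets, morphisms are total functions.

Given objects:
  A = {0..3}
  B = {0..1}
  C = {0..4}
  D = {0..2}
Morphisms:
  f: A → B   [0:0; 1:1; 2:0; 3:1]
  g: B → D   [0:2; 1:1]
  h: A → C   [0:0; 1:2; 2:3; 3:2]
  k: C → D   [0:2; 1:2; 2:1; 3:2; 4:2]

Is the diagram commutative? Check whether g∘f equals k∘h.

Answer: COMMUTES

Work:
Path 1 = f;g:
  0 f→0 g→2
  1 f→1 g→1
  2 f→0 g→2
  3 f→1 g→1
  result₁ = [0:2; 1:1; 2:2; 3:1]
Path 2 = h;k:
  0 h→0 k→2
  1 h→2 k→1
  2 h→3 k→2
  3 h→2 k→1
  result₂ = [0:2; 1:1; 2:2; 3:1]
Equal? same morphism ✓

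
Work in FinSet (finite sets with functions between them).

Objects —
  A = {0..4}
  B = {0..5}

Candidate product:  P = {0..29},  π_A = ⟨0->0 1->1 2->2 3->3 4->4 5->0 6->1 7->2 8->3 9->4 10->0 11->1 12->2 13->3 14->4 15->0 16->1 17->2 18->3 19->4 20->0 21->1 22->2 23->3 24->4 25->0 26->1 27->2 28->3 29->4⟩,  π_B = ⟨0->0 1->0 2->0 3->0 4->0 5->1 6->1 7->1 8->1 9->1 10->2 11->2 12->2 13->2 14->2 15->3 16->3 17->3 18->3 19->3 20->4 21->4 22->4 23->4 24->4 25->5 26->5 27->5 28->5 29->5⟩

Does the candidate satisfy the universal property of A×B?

Answer: VALID PRODUCT

Work:
|A|·|B| = 5·6 = 30;  |P| = 30
Check the pairing map k ↦ (π_A(k), π_B(k)):
  0 -> (0,0)
  1 -> (1,0)
  2 -> (2,0)
  3 -> (3,0)
  4 -> (4,0)
  5 -> (0,1)
  6 -> (1,1)
  7 -> (2,1)
  8 -> (3,1)
  9 -> (4,1)
  10 -> (0,2)
  11 -> (1,2)
  12 -> (2,2)
  13 -> (3,2)
  14 -> (4,2)
  15 -> (0,3)
  16 -> (1,3)
  17 -> (2,3)
  18 -> (3,3)
  19 -> (4,3)
  20 -> (0,4)
  21 -> (1,4)
  22 -> (2,4)
  23 -> (3,4)
  24 -> (4,4)
  25 -> (0,5)
  26 -> (1,5)
  27 -> (2,5)
  28 -> (3,5)
  29 -> (4,5)
distinct pairs in image: 30 / 30 needed
  → bijection onto A×B; projections well-typed.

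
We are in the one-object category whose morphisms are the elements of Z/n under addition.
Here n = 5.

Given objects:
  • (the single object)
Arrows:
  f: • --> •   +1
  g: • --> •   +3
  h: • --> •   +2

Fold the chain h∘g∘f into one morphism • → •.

  0 +1≡1 +3≡4 +2≡1  (mod 5)
result: +1

Answer: +1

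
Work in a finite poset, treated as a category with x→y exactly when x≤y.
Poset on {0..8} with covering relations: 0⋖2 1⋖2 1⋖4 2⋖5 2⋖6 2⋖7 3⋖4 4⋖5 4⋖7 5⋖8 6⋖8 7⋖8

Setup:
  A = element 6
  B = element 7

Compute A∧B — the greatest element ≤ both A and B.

Answer: A∧B = 2

Trace:
{x : x<=A ∧ x<=B} = {0,1,2}  (A=6, B=7)
  0 <= 2
  1 <= 2
  2 <= 2
glb = 2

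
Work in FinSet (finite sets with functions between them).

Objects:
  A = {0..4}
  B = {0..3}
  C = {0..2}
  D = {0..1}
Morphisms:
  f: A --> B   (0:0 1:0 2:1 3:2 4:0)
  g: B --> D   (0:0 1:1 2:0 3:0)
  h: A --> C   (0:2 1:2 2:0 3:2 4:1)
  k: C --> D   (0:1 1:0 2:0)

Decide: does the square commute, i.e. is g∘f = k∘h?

Along f;g (path 1):
  0 f-->0 g-->0
  1 f-->0 g-->0
  2 f-->1 g-->1
  3 f-->2 g-->0
  4 f-->0 g-->0
  ⟦path⟧₁ = (0:0 1:0 2:1 3:0 4:0)
Along h;k (path 2):
  0 h-->2 k-->0
  1 h-->2 k-->0
  2 h-->0 k-->1
  3 h-->2 k-->0
  4 h-->1 k-->0
  ⟦path⟧₂ = (0:0 1:0 2:1 3:0 4:0)
Equal? same morphism ✓

Answer: COMMUTES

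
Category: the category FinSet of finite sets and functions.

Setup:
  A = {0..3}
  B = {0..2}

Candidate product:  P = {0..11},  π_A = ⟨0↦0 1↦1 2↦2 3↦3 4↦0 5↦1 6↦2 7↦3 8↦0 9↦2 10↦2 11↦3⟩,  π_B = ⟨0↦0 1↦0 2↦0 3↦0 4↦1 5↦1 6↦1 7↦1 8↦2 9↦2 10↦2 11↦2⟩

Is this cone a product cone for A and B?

Answer: NOT A VALID PRODUCT — duplicate pair at indices 10,9

Derivation:
|A|·|B| = 4·3 = 12;  |P| = 12
Check the pairing map k ↦ (π_A(k), π_B(k)):
  0 ↦ (0,0)
  1 ↦ (1,0)
  2 ↦ (2,0)
  3 ↦ (3,0)
  4 ↦ (0,1)
  5 ↦ (1,1)
  6 ↦ (2,1)
  7 ↦ (3,1)
  8 ↦ (0,2)
  9 ↦ (2,2)
  10 ↦ (2,2)  ✗ repeats pair of k=9
  11 ↦ (3,2)
distinct pairs in image: 11 / 12 needed
  → (2,2) hit at k=9 and k=10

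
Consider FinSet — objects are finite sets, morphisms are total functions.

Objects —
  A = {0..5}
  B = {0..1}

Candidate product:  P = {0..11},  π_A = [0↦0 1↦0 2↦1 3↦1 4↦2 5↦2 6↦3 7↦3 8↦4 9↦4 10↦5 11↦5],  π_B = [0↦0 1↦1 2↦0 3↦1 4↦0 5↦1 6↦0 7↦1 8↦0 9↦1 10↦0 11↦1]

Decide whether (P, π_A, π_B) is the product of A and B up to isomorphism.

|A|·|B| = 6·2 = 12;  |P| = 12
Check the pairing map k ↦ (π_A(k), π_B(k)):
  0 ↦ (0,0)
  1 ↦ (0,1)
  2 ↦ (1,0)
  3 ↦ (1,1)
  4 ↦ (2,0)
  5 ↦ (2,1)
  6 ↦ (3,0)
  7 ↦ (3,1)
  8 ↦ (4,0)
  9 ↦ (4,1)
  10 ↦ (5,0)
  11 ↦ (5,1)
distinct pairs in image: 12 / 12 needed
  → bijection onto A×B; projections well-typed.

Answer: VALID PRODUCT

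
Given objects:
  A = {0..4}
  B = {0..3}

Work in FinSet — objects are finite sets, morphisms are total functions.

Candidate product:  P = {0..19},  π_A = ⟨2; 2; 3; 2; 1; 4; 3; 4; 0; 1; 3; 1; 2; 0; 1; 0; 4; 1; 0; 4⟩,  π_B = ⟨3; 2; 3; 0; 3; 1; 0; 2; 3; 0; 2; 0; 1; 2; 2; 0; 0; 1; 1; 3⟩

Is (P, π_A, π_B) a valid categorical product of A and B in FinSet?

Answer: NOT A VALID PRODUCT — duplicate pair at indices 9,11

Trace:
|A|·|B| = 5·4 = 20;  |P| = 20
Check the pairing map k ↦ (π_A(k), π_B(k)):
  0 -> (2,3)
  1 -> (2,2)
  2 -> (3,3)
  3 -> (2,0)
  4 -> (1,3)
  5 -> (4,1)
  6 -> (3,0)
  7 -> (4,2)
  8 -> (0,3)
  9 -> (1,0)
  10 -> (3,2)
  11 -> (1,0)  ✗ repeats pair of k=9
  12 -> (2,1)
  13 -> (0,2)
  14 -> (1,2)
  15 -> (0,0)
  16 -> (4,0)
  17 -> (1,1)
  18 -> (0,1)
  19 -> (4,3)
distinct pairs in image: 19 / 20 needed
  → (1,0) hit at k=9 and k=11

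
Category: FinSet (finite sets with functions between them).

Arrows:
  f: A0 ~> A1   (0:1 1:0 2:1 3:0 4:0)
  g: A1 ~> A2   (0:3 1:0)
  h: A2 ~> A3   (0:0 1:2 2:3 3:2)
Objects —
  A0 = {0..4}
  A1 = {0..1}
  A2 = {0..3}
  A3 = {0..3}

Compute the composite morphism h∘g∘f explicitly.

  0 f~>1 g~>0 h~>0
  1 f~>0 g~>3 h~>2
  2 f~>1 g~>0 h~>0
  3 f~>0 g~>3 h~>2
  4 f~>0 g~>3 h~>2
result: (0:0 1:2 2:0 3:2 4:2)

Answer: (0:0 1:2 2:0 3:2 4:2)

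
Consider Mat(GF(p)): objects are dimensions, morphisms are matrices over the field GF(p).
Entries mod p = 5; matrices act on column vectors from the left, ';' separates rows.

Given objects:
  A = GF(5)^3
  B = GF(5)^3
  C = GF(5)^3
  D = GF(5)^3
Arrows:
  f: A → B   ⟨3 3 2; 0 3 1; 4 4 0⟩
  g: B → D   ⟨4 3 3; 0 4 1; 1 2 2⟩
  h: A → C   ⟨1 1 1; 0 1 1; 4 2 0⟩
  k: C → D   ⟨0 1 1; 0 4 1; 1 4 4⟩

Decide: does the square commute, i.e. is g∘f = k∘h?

1) trace f;g:
  e0=(1,0,0) f→(3,0,4) g→(4,4,1)
  e1=(0,1,0) f→(3,3,4) g→(3,1,2)
  e2=(0,0,1) f→(2,1,0) g→(1,4,4)
  ⟦path⟧₁ = ⟨4 3 1; 4 1 4; 1 2 4⟩
2) trace h;k:
  e0=(1,0,0) h→(1,0,4) k→(4,4,2)
  e1=(0,1,0) h→(1,1,2) k→(3,1,3)
  e2=(0,0,1) h→(1,1,0) k→(1,4,0)
  ⟦path⟧₂ = ⟨4 3 1; 4 1 4; 2 3 0⟩
Equal? distinct morphisms ✗

Answer: DOES NOT COMMUTE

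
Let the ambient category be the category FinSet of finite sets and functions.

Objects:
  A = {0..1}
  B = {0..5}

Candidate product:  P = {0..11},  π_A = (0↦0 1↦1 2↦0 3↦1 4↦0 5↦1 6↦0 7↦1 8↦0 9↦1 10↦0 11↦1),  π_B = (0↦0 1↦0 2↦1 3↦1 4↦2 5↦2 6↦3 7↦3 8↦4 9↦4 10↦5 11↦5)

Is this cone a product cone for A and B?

|A|·|B| = 2·6 = 12;  |P| = 12
Check the pairing map k ↦ (π_A(k), π_B(k)):
  0 ↦ (0,0)
  1 ↦ (1,0)
  2 ↦ (0,1)
  3 ↦ (1,1)
  4 ↦ (0,2)
  5 ↦ (1,2)
  6 ↦ (0,3)
  7 ↦ (1,3)
  8 ↦ (0,4)
  9 ↦ (1,4)
  10 ↦ (0,5)
  11 ↦ (1,5)
distinct pairs in image: 12 / 12 needed
  → bijection onto A×B; projections well-typed.

Answer: VALID PRODUCT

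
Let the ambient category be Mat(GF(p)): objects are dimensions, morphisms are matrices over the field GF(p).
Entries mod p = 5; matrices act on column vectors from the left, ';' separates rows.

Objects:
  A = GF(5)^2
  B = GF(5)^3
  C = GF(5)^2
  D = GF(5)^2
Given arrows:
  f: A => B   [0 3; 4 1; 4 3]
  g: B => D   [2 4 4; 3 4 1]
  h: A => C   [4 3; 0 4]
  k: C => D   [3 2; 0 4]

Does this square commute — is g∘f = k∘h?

1) trace f;g:
  e0=(1,0) f=>(0,4,4) g=>(2,0)
  e1=(0,1) f=>(3,1,3) g=>(2,1)
  composite₁ = [2 2; 0 1]
2) trace h;k:
  e0=(1,0) h=>(4,0) k=>(2,0)
  e1=(0,1) h=>(3,4) k=>(2,1)
  composite₂ = [2 2; 0 1]
Equal? equal; square commutes

Answer: COMMUTES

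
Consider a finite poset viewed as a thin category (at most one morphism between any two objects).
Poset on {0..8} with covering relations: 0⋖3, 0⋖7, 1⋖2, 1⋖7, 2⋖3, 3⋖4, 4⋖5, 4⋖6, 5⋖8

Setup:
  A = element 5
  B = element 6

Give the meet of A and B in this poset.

Answer: A∧B = 4

Derivation:
Lower bounds of A=5 and B=6: {0,1,2,3,4}
  0 ⊑ 4
  1 ⊑ 4
  2 ⊑ 4
  3 ⊑ 4
  4 ⊑ 4
glb = 4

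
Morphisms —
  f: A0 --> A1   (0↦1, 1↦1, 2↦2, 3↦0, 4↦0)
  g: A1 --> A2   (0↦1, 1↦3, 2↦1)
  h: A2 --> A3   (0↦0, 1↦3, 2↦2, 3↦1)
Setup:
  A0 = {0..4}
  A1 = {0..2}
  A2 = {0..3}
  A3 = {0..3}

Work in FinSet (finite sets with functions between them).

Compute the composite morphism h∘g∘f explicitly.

Answer: (0↦1, 1↦1, 2↦3, 3↦3, 4↦3)

Trace:
  0 f-->1 g-->3 h-->1
  1 f-->1 g-->3 h-->1
  2 f-->2 g-->1 h-->3
  3 f-->0 g-->1 h-->3
  4 f-->0 g-->1 h-->3
composite: (0↦1, 1↦1, 2↦3, 3↦3, 4↦3)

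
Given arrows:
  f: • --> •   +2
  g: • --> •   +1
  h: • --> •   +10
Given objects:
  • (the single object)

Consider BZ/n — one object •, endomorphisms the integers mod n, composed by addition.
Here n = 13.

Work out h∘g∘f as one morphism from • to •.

Answer: +0

Work:
  0 +2≡2 +1≡3 +10≡0  (mod 13)
⟦path⟧: +0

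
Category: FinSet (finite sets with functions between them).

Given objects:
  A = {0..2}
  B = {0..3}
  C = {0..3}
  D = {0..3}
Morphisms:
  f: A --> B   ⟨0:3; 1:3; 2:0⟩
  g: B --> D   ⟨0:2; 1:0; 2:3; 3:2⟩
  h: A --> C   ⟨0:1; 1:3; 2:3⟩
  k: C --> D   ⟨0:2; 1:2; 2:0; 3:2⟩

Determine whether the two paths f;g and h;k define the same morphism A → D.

Answer: COMMUTES

Trace:
Along f;g (path 1):
  0 f-->3 g-->2
  1 f-->3 g-->2
  2 f-->0 g-->2
  composite₁ = ⟨0:2; 1:2; 2:2⟩
Along h;k (path 2):
  0 h-->1 k-->2
  1 h-->3 k-->2
  2 h-->3 k-->2
  composite₂ = ⟨0:2; 1:2; 2:2⟩
Equal? same morphism ✓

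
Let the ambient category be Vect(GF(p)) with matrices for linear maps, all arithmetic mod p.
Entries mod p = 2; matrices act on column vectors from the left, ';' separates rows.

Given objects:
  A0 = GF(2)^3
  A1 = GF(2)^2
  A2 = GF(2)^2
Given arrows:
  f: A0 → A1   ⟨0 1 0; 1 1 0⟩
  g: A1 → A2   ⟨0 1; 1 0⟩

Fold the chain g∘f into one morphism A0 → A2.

Answer: ⟨1 1 0; 0 1 0⟩

Work:
  e0=(1,0,0) f→(0,1) g→(1,0)
  e1=(0,1,0) f→(1,1) g→(1,1)
  e2=(0,0,1) f→(0,0) g→(0,0)
⟦path⟧: ⟨1 1 0; 0 1 0⟩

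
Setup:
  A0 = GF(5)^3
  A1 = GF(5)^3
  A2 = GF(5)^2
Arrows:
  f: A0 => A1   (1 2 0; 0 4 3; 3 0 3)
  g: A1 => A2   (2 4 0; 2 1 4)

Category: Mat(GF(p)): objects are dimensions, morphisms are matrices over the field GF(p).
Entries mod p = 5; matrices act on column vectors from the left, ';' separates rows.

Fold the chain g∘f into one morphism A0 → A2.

  e0=(1,0,0) f=>(1,0,3) g=>(2,4)
  e1=(0,1,0) f=>(2,4,0) g=>(0,3)
  e2=(0,0,1) f=>(0,3,3) g=>(2,0)
composite: (2 0 2; 4 3 0)

Answer: (2 0 2; 4 3 0)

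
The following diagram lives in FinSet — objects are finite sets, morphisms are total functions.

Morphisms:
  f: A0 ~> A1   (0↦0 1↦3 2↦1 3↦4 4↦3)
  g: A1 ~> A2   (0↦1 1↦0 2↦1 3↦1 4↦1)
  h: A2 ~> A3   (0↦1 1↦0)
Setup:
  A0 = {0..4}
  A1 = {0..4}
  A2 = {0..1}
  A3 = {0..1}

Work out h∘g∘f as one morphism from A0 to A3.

  0 f~>0 g~>1 h~>0
  1 f~>3 g~>1 h~>0
  2 f~>1 g~>0 h~>1
  3 f~>4 g~>1 h~>0
  4 f~>3 g~>1 h~>0
⟦path⟧: (0↦0 1↦0 2↦1 3↦0 4↦0)

Answer: (0↦0 1↦0 2↦1 3↦0 4↦0)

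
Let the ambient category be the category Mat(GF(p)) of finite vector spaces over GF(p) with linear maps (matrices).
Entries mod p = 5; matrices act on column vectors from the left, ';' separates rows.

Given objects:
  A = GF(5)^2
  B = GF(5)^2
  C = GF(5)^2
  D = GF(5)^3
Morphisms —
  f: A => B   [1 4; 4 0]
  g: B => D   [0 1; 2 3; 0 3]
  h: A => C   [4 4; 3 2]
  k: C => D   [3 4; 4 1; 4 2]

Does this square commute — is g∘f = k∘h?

Answer: COMMUTES

Trace:
Path 1 = f;g:
  e0=⟨1,0⟩ f=>⟨1,4⟩ g=>⟨4,4,2⟩
  e1=⟨0,1⟩ f=>⟨4,0⟩ g=>⟨0,3,0⟩
  ⟦path⟧₁ = [4 0; 4 3; 2 0]
Path 2 = h;k:
  e0=⟨1,0⟩ h=>⟨4,3⟩ k=>⟨4,4,2⟩
  e1=⟨0,1⟩ h=>⟨4,2⟩ k=>⟨0,3,0⟩
  ⟦path⟧₂ = [4 0; 4 3; 2 0]
Equal? equal; square commutes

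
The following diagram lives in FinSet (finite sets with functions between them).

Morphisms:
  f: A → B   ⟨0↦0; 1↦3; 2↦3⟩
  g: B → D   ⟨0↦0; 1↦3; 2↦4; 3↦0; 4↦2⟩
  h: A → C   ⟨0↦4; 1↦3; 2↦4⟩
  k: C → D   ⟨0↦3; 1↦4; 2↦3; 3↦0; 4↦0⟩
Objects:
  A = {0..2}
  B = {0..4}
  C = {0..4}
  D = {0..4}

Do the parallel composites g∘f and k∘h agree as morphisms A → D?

1) trace f;g:
  0 f→0 g→0
  1 f→3 g→0
  2 f→3 g→0
  composite₁ = ⟨0↦0; 1↦0; 2↦0⟩
2) trace h;k:
  0 h→4 k→0
  1 h→3 k→0
  2 h→4 k→0
  composite₂ = ⟨0↦0; 1↦0; 2↦0⟩
Equal? equal; square commutes

Answer: COMMUTES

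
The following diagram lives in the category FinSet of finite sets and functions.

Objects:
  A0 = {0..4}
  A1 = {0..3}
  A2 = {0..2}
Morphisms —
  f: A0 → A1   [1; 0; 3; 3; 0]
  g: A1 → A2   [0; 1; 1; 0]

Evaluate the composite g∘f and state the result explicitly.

  0 f→1 g→1
  1 f→0 g→0
  2 f→3 g→0
  3 f→3 g→0
  4 f→0 g→0
composite: [1; 0; 0; 0; 0]

Answer: [1; 0; 0; 0; 0]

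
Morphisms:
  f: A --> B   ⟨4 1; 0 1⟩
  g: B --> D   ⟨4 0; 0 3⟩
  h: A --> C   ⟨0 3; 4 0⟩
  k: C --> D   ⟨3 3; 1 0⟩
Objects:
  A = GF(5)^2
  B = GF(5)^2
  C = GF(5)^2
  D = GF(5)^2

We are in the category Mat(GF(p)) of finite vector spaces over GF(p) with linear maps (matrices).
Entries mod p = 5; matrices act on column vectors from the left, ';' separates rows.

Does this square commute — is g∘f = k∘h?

Answer: DOES NOT COMMUTE

Derivation:
1) trace f;g:
  e0=[1,0] f-->[4,0] g-->[1,0]
  e1=[0,1] f-->[1,1] g-->[4,3]
  composite₁ = ⟨1 4; 0 3⟩
2) trace h;k:
  e0=[1,0] h-->[0,4] k-->[2,0]
  e1=[0,1] h-->[3,0] k-->[4,3]
  composite₂ = ⟨2 4; 0 3⟩
Equal? distinct morphisms ✗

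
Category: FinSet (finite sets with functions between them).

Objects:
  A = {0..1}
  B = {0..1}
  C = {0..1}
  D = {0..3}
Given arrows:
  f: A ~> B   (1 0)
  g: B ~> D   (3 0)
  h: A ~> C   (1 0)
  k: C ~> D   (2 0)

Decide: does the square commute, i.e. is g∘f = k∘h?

Answer: DOES NOT COMMUTE

Trace:
Along f;g (path 1):
  0 f~>1 g~>0
  1 f~>0 g~>3
  ⟦path⟧₁ = (0 3)
Along h;k (path 2):
  0 h~>1 k~>0
  1 h~>0 k~>2
  ⟦path⟧₂ = (0 2)
Equal? NO — does not commute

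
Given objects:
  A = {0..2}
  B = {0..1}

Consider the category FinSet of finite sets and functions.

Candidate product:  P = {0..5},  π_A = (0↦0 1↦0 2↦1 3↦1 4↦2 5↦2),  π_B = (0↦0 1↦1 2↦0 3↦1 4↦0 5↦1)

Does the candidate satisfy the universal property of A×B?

Answer: VALID PRODUCT

Trace:
|A|·|B| = 3·2 = 6;  |P| = 6
Check the pairing map k ↦ (π_A(k), π_B(k)):
  0 ↦ (0,0)
  1 ↦ (0,1)
  2 ↦ (1,0)
  3 ↦ (1,1)
  4 ↦ (2,0)
  5 ↦ (2,1)
distinct pairs in image: 6 / 6 needed
  → bijection onto A×B; projections well-typed.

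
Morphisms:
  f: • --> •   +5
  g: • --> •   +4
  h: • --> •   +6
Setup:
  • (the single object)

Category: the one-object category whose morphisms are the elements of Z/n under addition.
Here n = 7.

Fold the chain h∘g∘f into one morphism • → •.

Answer: +1

Derivation:
  0 +5≡5 +4≡2 +6≡1  (mod 7)
composite: +1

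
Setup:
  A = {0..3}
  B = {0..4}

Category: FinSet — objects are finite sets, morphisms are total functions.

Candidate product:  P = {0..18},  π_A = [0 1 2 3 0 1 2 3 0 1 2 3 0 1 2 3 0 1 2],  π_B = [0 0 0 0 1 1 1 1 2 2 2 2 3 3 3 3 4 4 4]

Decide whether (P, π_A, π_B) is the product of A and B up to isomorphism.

|A|·|B| = 4·5 = 20;  |P| = 19
  → cardinalities differ; no bijection possible.

Answer: NOT A VALID PRODUCT — |P|=19 ≠ |A|·|B|=20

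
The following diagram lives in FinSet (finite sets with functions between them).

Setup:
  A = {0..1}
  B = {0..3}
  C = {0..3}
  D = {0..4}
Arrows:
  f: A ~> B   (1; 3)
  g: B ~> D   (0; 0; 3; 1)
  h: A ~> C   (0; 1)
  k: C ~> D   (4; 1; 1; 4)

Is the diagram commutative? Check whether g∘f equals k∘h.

Along f;g (path 1):
  0 f~>1 g~>0
  1 f~>3 g~>1
  ⟦path⟧₁ = (0; 1)
Along h;k (path 2):
  0 h~>0 k~>4
  1 h~>1 k~>1
  ⟦path⟧₂ = (4; 1)
Equal? differ; not commutative

Answer: DOES NOT COMMUTE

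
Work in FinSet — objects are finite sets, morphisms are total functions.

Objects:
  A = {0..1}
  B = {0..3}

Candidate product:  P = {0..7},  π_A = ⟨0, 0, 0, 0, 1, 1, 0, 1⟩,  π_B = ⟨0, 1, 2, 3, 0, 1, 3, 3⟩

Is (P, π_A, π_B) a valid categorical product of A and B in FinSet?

Answer: NOT A VALID PRODUCT — duplicate pair at indices 3,6

Derivation:
|A|·|B| = 2·4 = 8;  |P| = 8
Check the pairing map k ↦ (π_A(k), π_B(k)):
  0 : (0,0)
  1 : (0,1)
  2 : (0,2)
  3 : (0,3)
  4 : (1,0)
  5 : (1,1)
  6 : (0,3)  ✗ repeats pair of k=3
  7 : (1,3)
distinct pairs in image: 7 / 8 needed
  → (0,3) hit at k=3 and k=6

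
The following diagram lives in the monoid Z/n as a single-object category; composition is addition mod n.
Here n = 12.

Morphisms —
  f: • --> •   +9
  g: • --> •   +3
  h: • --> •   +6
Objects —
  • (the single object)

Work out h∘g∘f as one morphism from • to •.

  0 +9≡9 +3≡0 +6≡6  (mod 12)
result: +6

Answer: +6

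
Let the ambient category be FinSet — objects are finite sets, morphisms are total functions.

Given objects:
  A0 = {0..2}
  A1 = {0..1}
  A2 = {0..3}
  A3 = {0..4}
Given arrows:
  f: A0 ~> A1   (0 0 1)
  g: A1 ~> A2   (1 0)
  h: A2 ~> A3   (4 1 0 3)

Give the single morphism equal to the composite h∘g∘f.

  0 f~>0 g~>1 h~>1
  1 f~>0 g~>1 h~>1
  2 f~>1 g~>0 h~>4
result: (1 1 4)

Answer: (1 1 4)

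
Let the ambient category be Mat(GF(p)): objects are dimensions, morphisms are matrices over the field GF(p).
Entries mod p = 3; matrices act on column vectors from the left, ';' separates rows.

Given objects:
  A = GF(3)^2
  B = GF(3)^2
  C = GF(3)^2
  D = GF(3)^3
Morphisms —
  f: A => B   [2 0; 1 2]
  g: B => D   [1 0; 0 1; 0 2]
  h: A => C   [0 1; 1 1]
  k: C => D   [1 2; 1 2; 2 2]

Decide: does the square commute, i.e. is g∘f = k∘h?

Along f;g (path 1):
  e0=[1,0] f=>[2,1] g=>[2,1,2]
  e1=[0,1] f=>[0,2] g=>[0,2,1]
  ⟦path⟧₁ = [2 0; 1 2; 2 1]
Along h;k (path 2):
  e0=[1,0] h=>[0,1] k=>[2,2,2]
  e1=[0,1] h=>[1,1] k=>[0,0,1]
  ⟦path⟧₂ = [2 0; 2 0; 2 1]
Equal? differ; not commutative

Answer: DOES NOT COMMUTE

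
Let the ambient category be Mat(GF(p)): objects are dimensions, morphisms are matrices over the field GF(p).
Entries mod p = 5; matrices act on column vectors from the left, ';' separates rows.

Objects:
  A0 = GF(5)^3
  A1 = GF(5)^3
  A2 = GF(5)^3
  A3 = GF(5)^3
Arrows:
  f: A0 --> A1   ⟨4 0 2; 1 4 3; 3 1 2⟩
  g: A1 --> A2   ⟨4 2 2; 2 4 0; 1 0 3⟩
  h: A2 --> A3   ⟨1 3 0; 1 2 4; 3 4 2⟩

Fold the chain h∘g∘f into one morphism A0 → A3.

Answer: ⟨0 3 1; 0 4 2; 1 0 4⟩

Work:
  e0=⟨1,0,0⟩ f-->⟨4,1,3⟩ g-->⟨4,2,3⟩ h-->⟨0,0,1⟩
  e1=⟨0,1,0⟩ f-->⟨0,4,1⟩ g-->⟨0,1,3⟩ h-->⟨3,4,0⟩
  e2=⟨0,0,1⟩ f-->⟨2,3,2⟩ g-->⟨3,1,3⟩ h-->⟨1,2,4⟩
result: ⟨0 3 1; 0 4 2; 1 0 4⟩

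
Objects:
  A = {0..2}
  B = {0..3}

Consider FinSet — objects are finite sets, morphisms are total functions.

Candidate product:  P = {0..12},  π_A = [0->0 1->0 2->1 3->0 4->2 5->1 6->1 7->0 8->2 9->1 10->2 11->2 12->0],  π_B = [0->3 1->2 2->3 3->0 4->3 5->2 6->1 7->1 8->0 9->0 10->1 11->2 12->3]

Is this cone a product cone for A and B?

|A|·|B| = 3·4 = 12;  |P| = 13
  → cardinalities differ; no bijection possible.

Answer: NOT A VALID PRODUCT — |P|=13 ≠ |A|·|B|=12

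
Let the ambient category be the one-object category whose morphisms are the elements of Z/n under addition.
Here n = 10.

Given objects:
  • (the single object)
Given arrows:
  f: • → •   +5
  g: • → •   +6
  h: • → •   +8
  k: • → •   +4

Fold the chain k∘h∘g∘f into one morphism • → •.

  0 +5≡5 +6≡1 +8≡9 +4≡3  (mod 10)
result: +3

Answer: +3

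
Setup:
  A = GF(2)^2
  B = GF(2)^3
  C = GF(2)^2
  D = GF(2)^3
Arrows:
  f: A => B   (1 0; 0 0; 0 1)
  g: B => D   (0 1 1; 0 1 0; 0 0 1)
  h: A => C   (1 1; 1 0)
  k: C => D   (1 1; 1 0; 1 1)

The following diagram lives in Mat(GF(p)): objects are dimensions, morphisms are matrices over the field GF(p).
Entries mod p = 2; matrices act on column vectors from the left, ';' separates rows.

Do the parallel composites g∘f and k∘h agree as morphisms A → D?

Answer: DOES NOT COMMUTE

Trace:
Along f;g (path 1):
  e0=(1,0) f=>(1,0,0) g=>(0,0,0)
  e1=(0,1) f=>(0,0,1) g=>(1,0,1)
  ⟦path⟧₁ = (0 1; 0 0; 0 1)
Along h;k (path 2):
  e0=(1,0) h=>(1,1) k=>(0,1,0)
  e1=(0,1) h=>(1,0) k=>(1,1,1)
  ⟦path⟧₂ = (0 1; 1 1; 0 1)
Equal? distinct morphisms ✗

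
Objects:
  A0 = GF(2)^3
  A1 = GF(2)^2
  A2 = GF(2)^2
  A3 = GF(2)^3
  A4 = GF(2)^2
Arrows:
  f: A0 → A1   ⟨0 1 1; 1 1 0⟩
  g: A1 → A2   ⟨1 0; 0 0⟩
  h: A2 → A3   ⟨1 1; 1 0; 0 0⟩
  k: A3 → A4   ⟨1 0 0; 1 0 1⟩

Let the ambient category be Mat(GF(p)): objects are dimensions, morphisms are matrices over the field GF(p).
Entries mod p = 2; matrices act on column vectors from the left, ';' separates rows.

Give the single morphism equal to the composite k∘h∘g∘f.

Answer: ⟨0 1 1; 0 1 1⟩

Trace:
  e0=⟨1,0,0⟩ f→⟨0,1⟩ g→⟨0,0⟩ h→⟨0,0,0⟩ k→⟨0,0⟩
  e1=⟨0,1,0⟩ f→⟨1,1⟩ g→⟨1,0⟩ h→⟨1,1,0⟩ k→⟨1,1⟩
  e2=⟨0,0,1⟩ f→⟨1,0⟩ g→⟨1,0⟩ h→⟨1,1,0⟩ k→⟨1,1⟩
composite: ⟨0 1 1; 0 1 1⟩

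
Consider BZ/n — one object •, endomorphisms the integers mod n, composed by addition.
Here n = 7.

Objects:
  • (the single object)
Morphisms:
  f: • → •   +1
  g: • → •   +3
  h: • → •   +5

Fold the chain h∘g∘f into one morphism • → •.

Answer: +2

Derivation:
  0 +1≡1 +3≡4 +5≡2  (mod 7)
composite: +2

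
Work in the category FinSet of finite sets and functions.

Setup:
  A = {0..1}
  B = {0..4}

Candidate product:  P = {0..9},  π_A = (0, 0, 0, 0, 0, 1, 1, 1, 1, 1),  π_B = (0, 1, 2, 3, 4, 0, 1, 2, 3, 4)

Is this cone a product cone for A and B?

Answer: VALID PRODUCT

Work:
|A|·|B| = 2·5 = 10;  |P| = 10
Check the pairing map k ↦ (π_A(k), π_B(k)):
  0 -> (0,0)
  1 -> (0,1)
  2 -> (0,2)
  3 -> (0,3)
  4 -> (0,4)
  5 -> (1,0)
  6 -> (1,1)
  7 -> (1,2)
  8 -> (1,3)
  9 -> (1,4)
distinct pairs in image: 10 / 10 needed
  → bijection onto A×B; projections well-typed.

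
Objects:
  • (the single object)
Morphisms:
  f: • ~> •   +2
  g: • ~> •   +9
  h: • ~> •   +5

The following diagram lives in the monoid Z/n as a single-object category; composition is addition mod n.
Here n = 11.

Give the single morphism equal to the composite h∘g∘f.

  0 +2≡2 +9≡0 +5≡5  (mod 11)
⟦path⟧: +5

Answer: +5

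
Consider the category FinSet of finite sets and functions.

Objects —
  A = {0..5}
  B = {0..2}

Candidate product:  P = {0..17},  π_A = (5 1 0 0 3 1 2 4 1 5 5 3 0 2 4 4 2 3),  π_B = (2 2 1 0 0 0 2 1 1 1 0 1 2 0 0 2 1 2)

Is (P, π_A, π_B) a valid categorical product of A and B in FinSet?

Answer: VALID PRODUCT

Trace:
|A|·|B| = 6·3 = 18;  |P| = 18
Check the pairing map k ↦ (π_A(k), π_B(k)):
  0 : (5,2)
  1 : (1,2)
  2 : (0,1)
  3 : (0,0)
  4 : (3,0)
  5 : (1,0)
  6 : (2,2)
  7 : (4,1)
  8 : (1,1)
  9 : (5,1)
  10 : (5,0)
  11 : (3,1)
  12 : (0,2)
  13 : (2,0)
  14 : (4,0)
  15 : (4,2)
  16 : (2,1)
  17 : (3,2)
distinct pairs in image: 18 / 18 needed
  → bijection onto A×B; projections well-typed.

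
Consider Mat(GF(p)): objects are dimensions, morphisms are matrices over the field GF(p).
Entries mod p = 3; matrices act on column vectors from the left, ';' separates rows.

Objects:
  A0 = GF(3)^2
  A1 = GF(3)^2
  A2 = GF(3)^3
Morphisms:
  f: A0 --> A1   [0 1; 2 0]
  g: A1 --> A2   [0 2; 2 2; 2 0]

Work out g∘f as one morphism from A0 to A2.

Answer: [1 0; 1 2; 0 2]

Work:
  e0=(1,0) f-->(0,2) g-->(1,1,0)
  e1=(0,1) f-->(1,0) g-->(0,2,2)
⟦path⟧: [1 0; 1 2; 0 2]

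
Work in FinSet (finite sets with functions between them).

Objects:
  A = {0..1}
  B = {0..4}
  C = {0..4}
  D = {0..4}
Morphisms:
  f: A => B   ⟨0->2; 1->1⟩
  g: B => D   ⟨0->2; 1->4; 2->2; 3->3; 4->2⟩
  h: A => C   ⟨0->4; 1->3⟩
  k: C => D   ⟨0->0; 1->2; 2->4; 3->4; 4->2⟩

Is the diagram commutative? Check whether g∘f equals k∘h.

Answer: COMMUTES

Work:
Along f;g (path 1):
  0 f=>2 g=>2
  1 f=>1 g=>4
  composite₁ = ⟨0->2; 1->4⟩
Along h;k (path 2):
  0 h=>4 k=>2
  1 h=>3 k=>4
  composite₂ = ⟨0->2; 1->4⟩
Equal? equal; square commutes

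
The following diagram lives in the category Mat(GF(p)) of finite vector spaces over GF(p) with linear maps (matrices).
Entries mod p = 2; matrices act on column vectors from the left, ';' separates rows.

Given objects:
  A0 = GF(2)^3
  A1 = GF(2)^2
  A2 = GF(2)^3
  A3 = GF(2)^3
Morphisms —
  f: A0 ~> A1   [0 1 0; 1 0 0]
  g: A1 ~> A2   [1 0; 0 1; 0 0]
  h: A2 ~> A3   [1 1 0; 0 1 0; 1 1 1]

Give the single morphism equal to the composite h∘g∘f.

Answer: [1 1 0; 1 0 0; 1 1 0]

Work:
  e0=(1,0,0) f~>(0,1) g~>(0,1,0) h~>(1,1,1)
  e1=(0,1,0) f~>(1,0) g~>(1,0,0) h~>(1,0,1)
  e2=(0,0,1) f~>(0,0) g~>(0,0,0) h~>(0,0,0)
result: [1 1 0; 1 0 0; 1 1 0]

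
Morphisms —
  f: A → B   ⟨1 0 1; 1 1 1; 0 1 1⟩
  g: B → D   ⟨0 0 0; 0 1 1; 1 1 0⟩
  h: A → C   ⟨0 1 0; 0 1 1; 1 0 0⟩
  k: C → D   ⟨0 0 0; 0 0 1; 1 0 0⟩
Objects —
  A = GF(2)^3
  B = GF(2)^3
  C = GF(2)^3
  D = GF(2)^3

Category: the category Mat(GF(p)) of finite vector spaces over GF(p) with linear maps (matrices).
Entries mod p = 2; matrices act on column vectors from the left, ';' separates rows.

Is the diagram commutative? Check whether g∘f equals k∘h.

Answer: COMMUTES

Derivation:
Along f;g (path 1):
  e0=(1,0,0) f→(1,1,0) g→(0,1,0)
  e1=(0,1,0) f→(0,1,1) g→(0,0,1)
  e2=(0,0,1) f→(1,1,1) g→(0,0,0)
  result₁ = ⟨0 0 0; 1 0 0; 0 1 0⟩
Along h;k (path 2):
  e0=(1,0,0) h→(0,0,1) k→(0,1,0)
  e1=(0,1,0) h→(1,1,0) k→(0,0,1)
  e2=(0,0,1) h→(0,1,0) k→(0,0,0)
  result₂ = ⟨0 0 0; 1 0 0; 0 1 0⟩
Equal? same morphism ✓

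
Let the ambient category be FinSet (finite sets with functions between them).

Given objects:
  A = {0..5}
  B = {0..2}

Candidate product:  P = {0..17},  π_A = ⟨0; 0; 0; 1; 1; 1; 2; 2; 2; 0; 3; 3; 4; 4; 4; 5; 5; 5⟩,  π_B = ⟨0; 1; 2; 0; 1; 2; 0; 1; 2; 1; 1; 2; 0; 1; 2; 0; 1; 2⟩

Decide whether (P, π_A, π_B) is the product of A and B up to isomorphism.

Answer: NOT A VALID PRODUCT — duplicate pair at indices 1,9

Work:
|A|·|B| = 6·3 = 18;  |P| = 18
Check the pairing map k ↦ (π_A(k), π_B(k)):
  0 : (0,0)
  1 : (0,1)
  2 : (0,2)
  3 : (1,0)
  4 : (1,1)
  5 : (1,2)
  6 : (2,0)
  7 : (2,1)
  8 : (2,2)
  9 : (0,1)  ✗ repeats pair of k=1
  10 : (3,1)
  11 : (3,2)
  12 : (4,0)
  13 : (4,1)
  14 : (4,2)
  15 : (5,0)
  16 : (5,1)
  17 : (5,2)
distinct pairs in image: 17 / 18 needed
  → (0,1) hit at k=1 and k=9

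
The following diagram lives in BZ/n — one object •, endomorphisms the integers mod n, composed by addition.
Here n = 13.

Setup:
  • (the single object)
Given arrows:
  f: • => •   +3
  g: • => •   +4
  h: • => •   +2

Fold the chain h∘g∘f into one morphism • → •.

Answer: +9

Derivation:
  0 +3≡3 +4≡7 +2≡9  (mod 13)
composite: +9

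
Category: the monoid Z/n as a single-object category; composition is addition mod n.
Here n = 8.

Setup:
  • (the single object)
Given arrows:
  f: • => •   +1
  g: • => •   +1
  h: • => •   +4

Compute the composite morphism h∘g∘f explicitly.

  0 +1≡1 +1≡2 +4≡6  (mod 8)
⟦path⟧: +6

Answer: +6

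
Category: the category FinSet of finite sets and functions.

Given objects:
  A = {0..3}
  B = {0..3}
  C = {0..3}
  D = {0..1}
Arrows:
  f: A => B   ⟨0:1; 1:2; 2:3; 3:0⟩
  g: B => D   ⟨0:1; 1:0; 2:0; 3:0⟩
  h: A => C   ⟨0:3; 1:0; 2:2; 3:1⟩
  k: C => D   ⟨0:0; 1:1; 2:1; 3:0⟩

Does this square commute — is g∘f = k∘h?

Path 1 = f;g:
  0 f=>1 g=>0
  1 f=>2 g=>0
  2 f=>3 g=>0
  3 f=>0 g=>1
  composite₁ = ⟨0:0; 1:0; 2:0; 3:1⟩
Path 2 = h;k:
  0 h=>3 k=>0
  1 h=>0 k=>0
  2 h=>2 k=>1
  3 h=>1 k=>1
  composite₂ = ⟨0:0; 1:0; 2:1; 3:1⟩
Equal? differ; not commutative

Answer: DOES NOT COMMUTE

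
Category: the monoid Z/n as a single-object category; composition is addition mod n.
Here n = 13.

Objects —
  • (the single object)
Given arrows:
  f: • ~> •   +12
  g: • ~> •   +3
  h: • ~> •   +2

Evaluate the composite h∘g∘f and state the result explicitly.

  0 +12≡12 +3≡2 +2≡4  (mod 13)
⟦path⟧: +4

Answer: +4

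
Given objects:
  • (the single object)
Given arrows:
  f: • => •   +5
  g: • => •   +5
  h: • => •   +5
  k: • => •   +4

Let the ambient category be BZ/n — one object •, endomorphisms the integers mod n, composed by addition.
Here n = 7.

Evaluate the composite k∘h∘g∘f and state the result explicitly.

Answer: +5

Work:
  0 +5≡5 +5≡3 +5≡1 +4≡5  (mod 7)
⟦path⟧: +5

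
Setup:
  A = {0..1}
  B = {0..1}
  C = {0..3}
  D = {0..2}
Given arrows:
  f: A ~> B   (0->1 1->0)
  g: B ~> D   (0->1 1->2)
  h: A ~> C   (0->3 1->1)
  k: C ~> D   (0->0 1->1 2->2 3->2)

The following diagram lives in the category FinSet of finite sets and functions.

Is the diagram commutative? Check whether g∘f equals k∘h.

Along f;g (path 1):
  0 f~>1 g~>2
  1 f~>0 g~>1
  ⟦path⟧₁ = (0->2 1->1)
Along h;k (path 2):
  0 h~>3 k~>2
  1 h~>1 k~>1
  ⟦path⟧₂ = (0->2 1->1)
Equal? YES — commutes

Answer: COMMUTES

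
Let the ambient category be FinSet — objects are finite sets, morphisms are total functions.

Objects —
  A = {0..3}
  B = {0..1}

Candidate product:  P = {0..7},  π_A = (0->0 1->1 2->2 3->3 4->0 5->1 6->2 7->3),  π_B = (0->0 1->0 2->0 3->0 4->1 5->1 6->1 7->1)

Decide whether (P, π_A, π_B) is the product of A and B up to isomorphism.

|A|·|B| = 4·2 = 8;  |P| = 8
Check the pairing map k ↦ (π_A(k), π_B(k)):
  0 -> (0,0)
  1 -> (1,0)
  2 -> (2,0)
  3 -> (3,0)
  4 -> (0,1)
  5 -> (1,1)
  6 -> (2,1)
  7 -> (3,1)
distinct pairs in image: 8 / 8 needed
  → bijection onto A×B; projections well-typed.

Answer: VALID PRODUCT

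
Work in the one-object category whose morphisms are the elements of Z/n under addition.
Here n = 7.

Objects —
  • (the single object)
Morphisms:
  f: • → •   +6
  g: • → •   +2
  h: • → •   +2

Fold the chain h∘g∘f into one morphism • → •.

  0 +6≡6 +2≡1 +2≡3  (mod 7)
composite: +3

Answer: +3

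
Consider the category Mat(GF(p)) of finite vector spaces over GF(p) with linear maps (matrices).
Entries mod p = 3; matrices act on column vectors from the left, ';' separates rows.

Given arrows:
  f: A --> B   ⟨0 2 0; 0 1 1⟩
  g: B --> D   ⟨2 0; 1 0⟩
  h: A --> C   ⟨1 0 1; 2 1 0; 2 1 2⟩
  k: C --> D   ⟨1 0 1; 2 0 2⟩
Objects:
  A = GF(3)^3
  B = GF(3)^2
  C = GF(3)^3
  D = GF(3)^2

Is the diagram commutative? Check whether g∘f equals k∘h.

1) trace f;g:
  e0=[1,0,0] f-->[0,0] g-->[0,0]
  e1=[0,1,0] f-->[2,1] g-->[1,2]
  e2=[0,0,1] f-->[0,1] g-->[0,0]
  result₁ = ⟨0 1 0; 0 2 0⟩
2) trace h;k:
  e0=[1,0,0] h-->[1,2,2] k-->[0,0]
  e1=[0,1,0] h-->[0,1,1] k-->[1,2]
  e2=[0,0,1] h-->[1,0,2] k-->[0,0]
  result₂ = ⟨0 1 0; 0 2 0⟩
Equal? YES — commutes

Answer: COMMUTES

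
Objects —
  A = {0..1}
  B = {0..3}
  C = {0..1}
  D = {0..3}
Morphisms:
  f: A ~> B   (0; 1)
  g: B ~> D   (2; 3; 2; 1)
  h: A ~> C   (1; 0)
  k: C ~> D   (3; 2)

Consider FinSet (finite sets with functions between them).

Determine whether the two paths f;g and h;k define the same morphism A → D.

Answer: COMMUTES

Trace:
1) trace f;g:
  0 f~>0 g~>2
  1 f~>1 g~>3
  ⟦path⟧₁ = (2; 3)
2) trace h;k:
  0 h~>1 k~>2
  1 h~>0 k~>3
  ⟦path⟧₂ = (2; 3)
Equal? same morphism ✓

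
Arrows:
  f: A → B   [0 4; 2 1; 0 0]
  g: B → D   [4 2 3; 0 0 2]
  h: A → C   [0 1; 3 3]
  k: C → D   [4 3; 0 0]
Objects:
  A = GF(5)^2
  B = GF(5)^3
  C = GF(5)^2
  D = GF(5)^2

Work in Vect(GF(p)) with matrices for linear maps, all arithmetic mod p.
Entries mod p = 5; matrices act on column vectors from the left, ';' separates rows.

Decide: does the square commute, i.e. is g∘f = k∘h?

1) trace f;g:
  e0=⟨1,0⟩ f→⟨0,2,0⟩ g→⟨4,0⟩
  e1=⟨0,1⟩ f→⟨4,1,0⟩ g→⟨3,0⟩
  composite₁ = [4 3; 0 0]
2) trace h;k:
  e0=⟨1,0⟩ h→⟨0,3⟩ k→⟨4,0⟩
  e1=⟨0,1⟩ h→⟨1,3⟩ k→⟨3,0⟩
  composite₂ = [4 3; 0 0]
Equal? YES — commutes

Answer: COMMUTES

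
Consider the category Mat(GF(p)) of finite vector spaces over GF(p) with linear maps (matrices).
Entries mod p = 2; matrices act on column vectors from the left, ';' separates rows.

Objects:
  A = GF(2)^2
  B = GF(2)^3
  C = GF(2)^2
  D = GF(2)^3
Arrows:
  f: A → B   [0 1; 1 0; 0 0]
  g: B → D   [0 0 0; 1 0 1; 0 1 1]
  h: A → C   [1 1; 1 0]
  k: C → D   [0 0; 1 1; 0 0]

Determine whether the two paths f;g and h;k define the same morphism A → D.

Path 1 = f;g:
  e0=(1,0) f→(0,1,0) g→(0,0,1)
  e1=(0,1) f→(1,0,0) g→(0,1,0)
  result₁ = [0 0; 0 1; 1 0]
Path 2 = h;k:
  e0=(1,0) h→(1,1) k→(0,0,0)
  e1=(0,1) h→(1,0) k→(0,1,0)
  result₂ = [0 0; 0 1; 0 0]
Equal? distinct morphisms ✗

Answer: DOES NOT COMMUTE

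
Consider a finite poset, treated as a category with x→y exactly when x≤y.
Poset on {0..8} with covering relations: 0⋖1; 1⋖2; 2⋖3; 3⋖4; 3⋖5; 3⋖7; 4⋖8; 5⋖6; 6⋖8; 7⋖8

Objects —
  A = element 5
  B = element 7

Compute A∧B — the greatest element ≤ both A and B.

Answer: A∧B = 3

Work:
Common predecessors of 5,7: {0,1,2,3}
  0 <= 3
  1 <= 3
  2 <= 3
  3 <= 3
glb = 3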